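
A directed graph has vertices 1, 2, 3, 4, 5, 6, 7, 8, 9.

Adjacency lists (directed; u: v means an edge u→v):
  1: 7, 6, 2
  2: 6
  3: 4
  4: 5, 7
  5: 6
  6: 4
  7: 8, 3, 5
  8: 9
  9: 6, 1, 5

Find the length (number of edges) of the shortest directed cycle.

3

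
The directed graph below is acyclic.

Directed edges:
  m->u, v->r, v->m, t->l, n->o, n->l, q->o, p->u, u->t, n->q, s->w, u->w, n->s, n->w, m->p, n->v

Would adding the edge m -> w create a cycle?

Adding m→w creates a cycle iff w can already reach m.
Explore from w: no path reaches m. The graph stays acyclic.

No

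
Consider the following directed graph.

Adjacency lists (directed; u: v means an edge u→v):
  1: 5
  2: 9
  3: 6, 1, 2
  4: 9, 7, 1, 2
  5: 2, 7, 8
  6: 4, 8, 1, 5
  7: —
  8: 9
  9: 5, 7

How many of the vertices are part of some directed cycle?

A vertex is on a directed cycle iff it belongs to a strongly connected component of size ≥ 2 (or has a self-loop).
The vertices on cycles are {2, 5, 8, 9} — 4 in total.

4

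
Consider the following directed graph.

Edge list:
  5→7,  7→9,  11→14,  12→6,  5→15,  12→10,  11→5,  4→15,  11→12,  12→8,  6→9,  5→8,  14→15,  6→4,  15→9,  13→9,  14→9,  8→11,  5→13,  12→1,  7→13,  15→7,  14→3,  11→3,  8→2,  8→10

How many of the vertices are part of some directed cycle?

A vertex is on a directed cycle iff it belongs to a strongly connected component of size ≥ 2 (or has a self-loop).
The vertices on cycles are {5, 8, 11, 12} — 4 in total.

4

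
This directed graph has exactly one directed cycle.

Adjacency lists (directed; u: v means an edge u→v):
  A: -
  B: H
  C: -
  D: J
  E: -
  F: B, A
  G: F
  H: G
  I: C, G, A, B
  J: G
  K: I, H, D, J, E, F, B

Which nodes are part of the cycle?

B, F, G, H

DFS with gray/black marking from F:
F gray
  B gray
    H gray
      G gray
        G→F: F is gray → back edge
Back edge closes the cycle F → B → H → G → F; its vertices are {B, F, G, H}.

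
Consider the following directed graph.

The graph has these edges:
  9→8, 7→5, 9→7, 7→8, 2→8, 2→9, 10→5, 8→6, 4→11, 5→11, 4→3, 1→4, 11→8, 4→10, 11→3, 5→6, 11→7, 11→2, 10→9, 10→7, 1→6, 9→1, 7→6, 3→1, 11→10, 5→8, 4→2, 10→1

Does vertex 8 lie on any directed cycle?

No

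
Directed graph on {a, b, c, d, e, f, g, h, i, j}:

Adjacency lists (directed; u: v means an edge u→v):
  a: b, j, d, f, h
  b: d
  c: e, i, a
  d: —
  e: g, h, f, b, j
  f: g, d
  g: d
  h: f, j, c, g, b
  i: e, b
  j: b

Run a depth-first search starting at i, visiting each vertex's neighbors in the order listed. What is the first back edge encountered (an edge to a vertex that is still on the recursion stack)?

DFS from i (visiting each vertex's neighbors in the order listed); mark gray on enter, black on exit:
i gray
  e gray
    g gray
      d gray
      d black
    g black
    h gray
      f gray
        f→g: g black — skip
        f→d: d black — skip
      f black
      j gray
        b gray
          b→d: d black — skip
        b black
      j black
      c gray
        c→e: e is gray → back edge
First back edge: c → e.

c->e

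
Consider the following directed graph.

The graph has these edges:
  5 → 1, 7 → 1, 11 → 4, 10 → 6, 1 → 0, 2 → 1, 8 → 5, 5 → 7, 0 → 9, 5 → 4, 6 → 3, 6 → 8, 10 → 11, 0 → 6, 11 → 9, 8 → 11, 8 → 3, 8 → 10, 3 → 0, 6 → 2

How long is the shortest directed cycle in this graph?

3

For each vertex v, BFS finds the shortest path from v back to v.
The shortest such closed walk is 8 → 10 → 6 → 8, length 3.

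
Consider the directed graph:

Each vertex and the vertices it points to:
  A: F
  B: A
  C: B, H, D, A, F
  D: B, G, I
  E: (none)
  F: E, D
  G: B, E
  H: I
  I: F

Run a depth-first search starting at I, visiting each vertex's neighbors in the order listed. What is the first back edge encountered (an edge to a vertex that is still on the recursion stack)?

DFS from I (visiting each vertex's neighbors in the order listed); mark gray on enter, black on exit:
I gray
  F gray
    E gray
    E black
    D gray
      B gray
        A gray
          A→F: F is gray → back edge
First back edge: A → F.

A->F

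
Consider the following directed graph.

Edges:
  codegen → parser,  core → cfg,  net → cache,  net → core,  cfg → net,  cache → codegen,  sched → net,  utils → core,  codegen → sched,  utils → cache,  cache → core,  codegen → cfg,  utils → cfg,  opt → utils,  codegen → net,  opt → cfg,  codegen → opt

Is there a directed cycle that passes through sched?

sched is on a cycle iff sched can reach itself via ≥1 edge.
sched → net → cache → codegen → sched — yes.

Yes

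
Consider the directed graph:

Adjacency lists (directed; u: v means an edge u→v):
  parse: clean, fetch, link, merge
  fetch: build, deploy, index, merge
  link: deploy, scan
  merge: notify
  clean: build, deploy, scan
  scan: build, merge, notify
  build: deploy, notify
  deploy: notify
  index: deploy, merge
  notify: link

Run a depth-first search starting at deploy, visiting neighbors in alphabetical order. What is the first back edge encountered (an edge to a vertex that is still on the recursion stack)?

link→deploy

DFS from deploy (visiting neighbors in alphabetical order); mark gray on enter, black on exit:
deploy gray
  notify gray
    link gray
      link→deploy: deploy is gray → back edge
First back edge: link → deploy.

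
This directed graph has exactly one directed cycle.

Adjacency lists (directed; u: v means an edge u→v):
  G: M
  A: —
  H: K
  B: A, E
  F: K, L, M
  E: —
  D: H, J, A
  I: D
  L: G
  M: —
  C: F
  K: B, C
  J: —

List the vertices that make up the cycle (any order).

DFS with gray/black marking from K:
K gray
  B gray
    A gray
    A black
    E gray
    E black
  B black
  C gray
    F gray
      F→K: K is gray → back edge
Back edge closes the cycle K → C → F → K; its vertices are {C, F, K}.

C, F, K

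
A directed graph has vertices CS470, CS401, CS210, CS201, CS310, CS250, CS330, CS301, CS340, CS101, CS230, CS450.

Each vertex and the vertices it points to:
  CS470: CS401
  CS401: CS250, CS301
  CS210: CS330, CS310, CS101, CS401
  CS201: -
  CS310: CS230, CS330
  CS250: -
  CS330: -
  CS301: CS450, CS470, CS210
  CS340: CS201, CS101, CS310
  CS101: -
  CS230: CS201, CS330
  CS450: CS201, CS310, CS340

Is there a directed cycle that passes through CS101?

CS101 lies on a cycle iff there is a path from CS101 back to itself.
Exploring from CS101, it never reaches itself; equivalently, its strongly connected component is a singleton.

No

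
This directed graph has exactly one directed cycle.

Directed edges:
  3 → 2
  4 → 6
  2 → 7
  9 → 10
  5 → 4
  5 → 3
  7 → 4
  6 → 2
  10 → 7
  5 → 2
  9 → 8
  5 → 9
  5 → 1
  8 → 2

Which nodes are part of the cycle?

2, 4, 6, 7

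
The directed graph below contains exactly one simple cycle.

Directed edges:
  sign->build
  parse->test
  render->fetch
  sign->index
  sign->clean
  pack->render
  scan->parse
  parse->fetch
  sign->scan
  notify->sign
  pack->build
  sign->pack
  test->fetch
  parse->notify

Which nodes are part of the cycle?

scan, sign, parse, notify

DFS with gray/black marking from sign:
sign gray
  scan gray
    parse gray
      fetch gray
      fetch black
      notify gray
        notify→sign: sign is gray → back edge
Back edge closes the cycle sign → scan → parse → notify → sign; its vertices are {scan, sign, parse, notify}.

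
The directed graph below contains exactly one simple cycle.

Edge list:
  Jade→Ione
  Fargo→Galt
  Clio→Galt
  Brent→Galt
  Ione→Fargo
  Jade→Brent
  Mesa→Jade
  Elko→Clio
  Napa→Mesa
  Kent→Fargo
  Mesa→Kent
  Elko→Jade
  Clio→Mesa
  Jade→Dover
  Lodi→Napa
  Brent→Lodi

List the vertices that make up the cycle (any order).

Jade, Lodi, Mesa, Napa, Brent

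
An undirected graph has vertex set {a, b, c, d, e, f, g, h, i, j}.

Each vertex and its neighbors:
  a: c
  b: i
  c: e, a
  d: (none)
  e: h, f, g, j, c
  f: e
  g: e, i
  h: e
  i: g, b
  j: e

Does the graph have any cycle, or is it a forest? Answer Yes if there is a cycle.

DFS, tracking each vertex's parent; an edge to a visited non-parent vertex closes a cycle.
Start from i:
visit i (parent –)
  visit g (parent i)
    visit e (parent g)
      visit h (parent e)
        h–e: parent, skip
      visit f (parent e)
        f–e: parent, skip
      e–g: parent, skip
      visit j (parent e)
        j–e: parent, skip
      visit c (parent e)
        c–e: parent, skip
        visit a (parent c)
          a–c: parent, skip
    g–i: parent, skip
  visit b (parent i)
    b–i: parent, skip
visit d (parent –)
No non-parent visited neighbor found — the graph is a forest.

No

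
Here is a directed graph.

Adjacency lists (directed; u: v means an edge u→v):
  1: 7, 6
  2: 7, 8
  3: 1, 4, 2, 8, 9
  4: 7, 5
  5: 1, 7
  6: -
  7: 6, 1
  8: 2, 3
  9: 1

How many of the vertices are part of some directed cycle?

5

A vertex is on a directed cycle iff it belongs to a strongly connected component of size ≥ 2 (or has a self-loop).
The vertices on cycles are {1, 2, 3, 7, 8} — 5 in total.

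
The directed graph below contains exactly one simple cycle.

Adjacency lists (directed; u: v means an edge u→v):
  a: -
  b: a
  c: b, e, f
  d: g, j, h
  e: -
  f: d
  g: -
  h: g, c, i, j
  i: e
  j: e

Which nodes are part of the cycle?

c, d, f, h

DFS with gray/black marking from d:
d gray
  g gray
  g black
  j gray
    e gray
    e black
  j black
  h gray
    h→g: g black — skip
    c gray
      b gray
        a gray
        a black
      b black
      c→e: e black — skip
      f gray
        f→d: d is gray → back edge
Back edge closes the cycle d → h → c → f → d; its vertices are {c, d, f, h}.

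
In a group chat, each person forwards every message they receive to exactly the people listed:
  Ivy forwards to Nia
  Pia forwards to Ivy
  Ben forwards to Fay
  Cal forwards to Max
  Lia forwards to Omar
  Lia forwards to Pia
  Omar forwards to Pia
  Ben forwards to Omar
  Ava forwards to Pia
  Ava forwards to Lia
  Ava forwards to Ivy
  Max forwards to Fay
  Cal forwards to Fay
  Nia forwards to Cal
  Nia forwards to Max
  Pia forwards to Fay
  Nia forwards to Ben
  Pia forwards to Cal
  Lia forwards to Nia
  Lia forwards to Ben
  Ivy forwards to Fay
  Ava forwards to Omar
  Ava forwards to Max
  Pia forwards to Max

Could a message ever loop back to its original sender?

DFS with white/gray/black marking, starting from Nia:
Nia gray
  Ben gray
    Omar gray
      Pia gray
        Fay gray
        Fay black
        Ivy gray
          Ivy→Nia: Nia is gray → back edge
Back edge found, so a cycle exists: Nia → Ben → Omar → Pia → Ivy → Nia.

Yes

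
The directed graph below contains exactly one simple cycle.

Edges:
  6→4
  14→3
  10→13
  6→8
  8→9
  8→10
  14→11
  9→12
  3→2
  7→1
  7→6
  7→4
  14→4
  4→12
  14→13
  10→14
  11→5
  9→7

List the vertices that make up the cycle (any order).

6, 7, 8, 9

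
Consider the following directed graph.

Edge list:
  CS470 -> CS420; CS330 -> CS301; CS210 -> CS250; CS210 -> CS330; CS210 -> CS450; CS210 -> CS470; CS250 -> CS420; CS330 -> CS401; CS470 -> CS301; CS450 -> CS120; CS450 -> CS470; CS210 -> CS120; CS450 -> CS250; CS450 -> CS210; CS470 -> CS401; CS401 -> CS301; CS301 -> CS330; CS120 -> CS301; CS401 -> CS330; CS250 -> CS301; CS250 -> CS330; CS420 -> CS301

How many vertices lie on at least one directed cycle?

A vertex is on a directed cycle iff it belongs to a strongly connected component of size ≥ 2 (or has a self-loop).
The vertices on cycles are {CS210, CS301, CS330, CS401, CS450} — 5 in total.

5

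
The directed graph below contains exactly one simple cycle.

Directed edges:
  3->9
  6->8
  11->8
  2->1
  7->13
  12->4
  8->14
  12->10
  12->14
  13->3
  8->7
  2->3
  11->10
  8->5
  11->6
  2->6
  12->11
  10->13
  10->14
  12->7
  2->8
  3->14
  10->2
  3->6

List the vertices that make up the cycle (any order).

DFS with gray/black marking from 13:
13 gray
  3 gray
    6 gray
      8 gray
        7 gray
          7→13: 13 is gray → back edge
Back edge closes the cycle 13 → 3 → 6 → 8 → 7 → 13; its vertices are {3, 6, 7, 8, 13}.

3, 6, 7, 8, 13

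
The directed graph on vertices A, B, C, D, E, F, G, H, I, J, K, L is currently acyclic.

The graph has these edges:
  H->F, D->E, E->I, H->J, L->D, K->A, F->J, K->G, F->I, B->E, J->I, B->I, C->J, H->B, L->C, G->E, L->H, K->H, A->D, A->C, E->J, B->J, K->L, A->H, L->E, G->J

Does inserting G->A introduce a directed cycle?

No

Adding G→A creates a cycle iff A can already reach G.
Explore from A: no path reaches G. The graph stays acyclic.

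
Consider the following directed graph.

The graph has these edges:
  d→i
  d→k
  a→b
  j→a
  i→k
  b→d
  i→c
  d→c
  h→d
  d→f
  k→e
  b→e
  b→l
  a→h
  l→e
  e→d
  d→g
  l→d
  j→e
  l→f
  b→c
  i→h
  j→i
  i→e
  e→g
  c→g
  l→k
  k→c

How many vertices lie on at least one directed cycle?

A vertex is on a directed cycle iff it belongs to a strongly connected component of size ≥ 2 (or has a self-loop).
The vertices on cycles are {d, e, h, i, k} — 5 in total.

5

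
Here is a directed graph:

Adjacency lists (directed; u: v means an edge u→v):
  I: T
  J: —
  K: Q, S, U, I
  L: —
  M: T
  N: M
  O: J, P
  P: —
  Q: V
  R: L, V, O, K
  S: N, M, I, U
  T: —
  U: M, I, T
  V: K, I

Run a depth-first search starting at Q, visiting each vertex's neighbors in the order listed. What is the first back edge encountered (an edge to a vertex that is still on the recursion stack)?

DFS from Q (visiting each vertex's neighbors in the order listed); mark gray on enter, black on exit:
Q gray
  V gray
    K gray
      K→Q: Q is gray → back edge
First back edge: K → Q.

K->Q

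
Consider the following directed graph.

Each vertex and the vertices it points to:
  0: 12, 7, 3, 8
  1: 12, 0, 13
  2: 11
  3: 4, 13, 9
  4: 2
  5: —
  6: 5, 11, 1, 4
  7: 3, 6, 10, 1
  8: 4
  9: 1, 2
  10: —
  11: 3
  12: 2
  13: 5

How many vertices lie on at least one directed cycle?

A vertex is on a directed cycle iff it belongs to a strongly connected component of size ≥ 2 (or has a self-loop).
The vertices on cycles are {0, 1, 2, 3, 4, 6, 7, 8, 9, 11, 12} — 11 in total.

11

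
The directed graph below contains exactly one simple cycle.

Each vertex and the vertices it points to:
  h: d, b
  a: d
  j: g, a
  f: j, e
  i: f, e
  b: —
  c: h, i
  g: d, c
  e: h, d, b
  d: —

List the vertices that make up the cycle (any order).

c, f, g, i, j

DFS with gray/black marking from i:
i gray
  f gray
    j gray
      g gray
        d gray
        d black
        c gray
          h gray
            h→d: d black — skip
            b gray
            b black
          h black
          c→i: i is gray → back edge
Back edge closes the cycle i → f → j → g → c → i; its vertices are {c, f, g, i, j}.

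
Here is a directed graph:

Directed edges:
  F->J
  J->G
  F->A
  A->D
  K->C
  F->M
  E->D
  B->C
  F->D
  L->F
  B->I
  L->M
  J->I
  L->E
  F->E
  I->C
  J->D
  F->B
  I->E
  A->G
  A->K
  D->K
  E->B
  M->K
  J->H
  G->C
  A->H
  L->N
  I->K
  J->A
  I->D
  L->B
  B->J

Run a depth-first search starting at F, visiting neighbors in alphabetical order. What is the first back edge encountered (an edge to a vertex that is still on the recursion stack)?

E→B

DFS from F (visiting neighbors in alphabetical order); mark gray on enter, black on exit:
F gray
  A gray
    D gray
      K gray
        C gray
        C black
      K black
    D black
    G gray
      G→C: C black — skip
    G black
    H gray
    H black
    A→K: K black — skip
  A black
  B gray
    B→C: C black — skip
    I gray
      I→C: C black — skip
      I→D: D black — skip
      E gray
        E→B: B is gray → back edge
First back edge: E → B.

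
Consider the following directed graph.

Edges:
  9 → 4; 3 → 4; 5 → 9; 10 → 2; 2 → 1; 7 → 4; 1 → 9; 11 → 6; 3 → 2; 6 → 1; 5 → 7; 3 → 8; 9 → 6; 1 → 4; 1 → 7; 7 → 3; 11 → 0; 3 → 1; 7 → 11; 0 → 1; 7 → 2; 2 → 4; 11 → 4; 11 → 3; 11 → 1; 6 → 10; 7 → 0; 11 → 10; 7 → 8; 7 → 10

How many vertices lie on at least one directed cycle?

9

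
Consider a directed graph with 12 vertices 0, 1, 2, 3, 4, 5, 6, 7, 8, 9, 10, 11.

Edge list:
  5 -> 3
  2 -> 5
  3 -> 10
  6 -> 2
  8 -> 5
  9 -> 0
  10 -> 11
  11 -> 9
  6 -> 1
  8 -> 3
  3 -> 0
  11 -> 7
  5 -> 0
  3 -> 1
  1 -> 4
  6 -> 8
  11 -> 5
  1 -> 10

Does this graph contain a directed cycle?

Yes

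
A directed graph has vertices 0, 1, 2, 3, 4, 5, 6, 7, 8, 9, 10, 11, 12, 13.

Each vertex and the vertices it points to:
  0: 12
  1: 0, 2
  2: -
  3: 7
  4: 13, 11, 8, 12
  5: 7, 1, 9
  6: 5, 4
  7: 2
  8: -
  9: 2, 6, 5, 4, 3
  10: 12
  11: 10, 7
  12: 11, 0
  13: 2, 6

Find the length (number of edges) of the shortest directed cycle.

2

For each vertex v, BFS finds the shortest path from v back to v.
The shortest such closed walk is 9 → 5 → 9, length 2.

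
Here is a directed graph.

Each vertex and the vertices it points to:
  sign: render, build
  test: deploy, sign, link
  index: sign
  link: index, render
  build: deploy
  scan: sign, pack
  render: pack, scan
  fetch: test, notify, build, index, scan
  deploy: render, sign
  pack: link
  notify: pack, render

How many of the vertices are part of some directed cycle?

8

A vertex is on a directed cycle iff it belongs to a strongly connected component of size ≥ 2 (or has a self-loop).
The vertices on cycles are {link, pack, scan, sign, build, index, deploy, render} — 8 in total.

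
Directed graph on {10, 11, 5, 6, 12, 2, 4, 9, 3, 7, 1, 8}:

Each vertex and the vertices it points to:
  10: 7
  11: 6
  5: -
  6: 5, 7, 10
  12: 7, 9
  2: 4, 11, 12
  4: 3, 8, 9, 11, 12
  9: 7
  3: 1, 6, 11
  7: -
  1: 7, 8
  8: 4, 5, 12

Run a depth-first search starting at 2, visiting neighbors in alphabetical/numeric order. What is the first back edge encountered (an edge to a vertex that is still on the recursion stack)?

DFS from 2 (visiting neighbors in alphabetical/numeric order); mark gray on enter, black on exit:
2 gray
  4 gray
    3 gray
      1 gray
        7 gray
        7 black
        8 gray
          8→4: 4 is gray → back edge
First back edge: 8 → 4.

8->4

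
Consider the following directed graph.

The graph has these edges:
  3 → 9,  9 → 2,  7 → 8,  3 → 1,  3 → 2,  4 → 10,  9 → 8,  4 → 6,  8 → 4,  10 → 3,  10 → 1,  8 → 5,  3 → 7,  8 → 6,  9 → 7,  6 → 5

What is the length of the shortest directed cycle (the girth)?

For each vertex v, BFS finds the shortest path from v back to v.
The shortest such closed walk is 10 → 3 → 9 → 8 → 4 → 10, length 5.

5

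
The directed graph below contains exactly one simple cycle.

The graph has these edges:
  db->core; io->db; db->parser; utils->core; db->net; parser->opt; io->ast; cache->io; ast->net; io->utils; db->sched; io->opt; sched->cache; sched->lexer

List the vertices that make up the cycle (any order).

db, io, cache, sched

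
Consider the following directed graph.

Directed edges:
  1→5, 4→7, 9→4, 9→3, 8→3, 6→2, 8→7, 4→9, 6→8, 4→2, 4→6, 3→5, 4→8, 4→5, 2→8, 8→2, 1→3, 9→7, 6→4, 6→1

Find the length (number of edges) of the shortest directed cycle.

2

For each vertex v, BFS finds the shortest path from v back to v.
The shortest such closed walk is 6 → 4 → 6, length 2.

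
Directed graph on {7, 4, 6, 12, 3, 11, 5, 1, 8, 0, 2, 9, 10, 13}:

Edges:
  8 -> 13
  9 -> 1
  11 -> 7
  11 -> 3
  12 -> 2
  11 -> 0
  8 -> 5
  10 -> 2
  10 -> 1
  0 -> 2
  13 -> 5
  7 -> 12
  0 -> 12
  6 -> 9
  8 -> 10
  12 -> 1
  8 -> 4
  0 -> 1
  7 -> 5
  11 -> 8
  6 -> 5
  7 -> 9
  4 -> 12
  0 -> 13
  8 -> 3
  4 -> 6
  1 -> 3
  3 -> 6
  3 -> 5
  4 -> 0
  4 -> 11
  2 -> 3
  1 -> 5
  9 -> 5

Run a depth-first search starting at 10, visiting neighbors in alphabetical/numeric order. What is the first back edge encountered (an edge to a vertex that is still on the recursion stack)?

9→1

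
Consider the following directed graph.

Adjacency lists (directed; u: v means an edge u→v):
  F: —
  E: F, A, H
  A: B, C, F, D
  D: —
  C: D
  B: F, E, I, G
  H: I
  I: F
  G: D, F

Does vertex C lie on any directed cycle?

No

C lies on a cycle iff there is a path from C back to itself.
Exploring from C, it never reaches itself; equivalently, its strongly connected component is a singleton.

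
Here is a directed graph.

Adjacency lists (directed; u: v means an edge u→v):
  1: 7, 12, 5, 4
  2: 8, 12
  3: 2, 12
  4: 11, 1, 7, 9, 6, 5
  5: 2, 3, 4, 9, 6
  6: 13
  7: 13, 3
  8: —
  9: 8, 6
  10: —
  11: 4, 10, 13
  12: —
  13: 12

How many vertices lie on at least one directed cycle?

4

A vertex is on a directed cycle iff it belongs to a strongly connected component of size ≥ 2 (or has a self-loop).
The vertices on cycles are {1, 4, 5, 11} — 4 in total.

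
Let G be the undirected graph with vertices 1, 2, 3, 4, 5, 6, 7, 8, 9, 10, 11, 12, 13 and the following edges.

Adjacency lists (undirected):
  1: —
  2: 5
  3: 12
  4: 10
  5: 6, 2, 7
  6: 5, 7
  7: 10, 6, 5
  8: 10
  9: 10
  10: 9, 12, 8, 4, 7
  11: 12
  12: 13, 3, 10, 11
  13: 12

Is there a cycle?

Yes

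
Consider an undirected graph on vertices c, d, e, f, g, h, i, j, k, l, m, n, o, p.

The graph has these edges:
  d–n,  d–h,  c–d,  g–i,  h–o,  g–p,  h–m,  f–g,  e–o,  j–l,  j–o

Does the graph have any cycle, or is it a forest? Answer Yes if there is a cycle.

No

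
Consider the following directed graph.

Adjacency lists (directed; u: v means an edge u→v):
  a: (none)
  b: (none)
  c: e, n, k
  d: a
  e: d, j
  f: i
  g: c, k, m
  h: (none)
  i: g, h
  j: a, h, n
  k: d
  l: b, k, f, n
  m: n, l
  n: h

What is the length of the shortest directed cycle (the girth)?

For each vertex v, BFS finds the shortest path from v back to v.
The shortest such closed walk is f → i → g → m → l → f, length 5.

5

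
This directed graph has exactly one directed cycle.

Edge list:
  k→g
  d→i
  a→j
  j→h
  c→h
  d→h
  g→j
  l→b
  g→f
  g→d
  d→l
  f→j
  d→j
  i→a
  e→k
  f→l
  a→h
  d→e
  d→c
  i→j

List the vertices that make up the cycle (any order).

d, e, g, k

DFS with gray/black marking from g:
g gray
  d gray
    e gray
      k gray
        k→g: g is gray → back edge
Back edge closes the cycle g → d → e → k → g; its vertices are {d, e, g, k}.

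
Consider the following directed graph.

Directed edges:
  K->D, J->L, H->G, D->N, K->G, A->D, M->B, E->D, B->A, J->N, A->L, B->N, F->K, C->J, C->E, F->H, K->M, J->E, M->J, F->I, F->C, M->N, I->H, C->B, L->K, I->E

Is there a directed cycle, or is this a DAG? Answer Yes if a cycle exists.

DFS with white/gray/black marking, starting from N:
N gray
N black
J gray
  J→N: N black — skip
  L gray
    K gray
      G gray
      G black
      M gray
        M→N: N black — skip
        M→J: J is gray → back edge
Back edge found, so a cycle exists: J → L → K → M → J.

Yes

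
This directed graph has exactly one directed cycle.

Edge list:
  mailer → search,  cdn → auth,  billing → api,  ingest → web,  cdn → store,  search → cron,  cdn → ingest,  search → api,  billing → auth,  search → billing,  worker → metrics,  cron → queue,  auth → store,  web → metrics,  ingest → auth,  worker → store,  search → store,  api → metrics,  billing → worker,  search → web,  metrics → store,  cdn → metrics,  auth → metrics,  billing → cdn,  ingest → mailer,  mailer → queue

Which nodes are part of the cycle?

cdn, ingest, mailer, search, billing

DFS with gray/black marking from mailer:
mailer gray
  queue gray
  queue black
  search gray
    web gray
      metrics gray
        store gray
        store black
      metrics black
    web black
    billing gray
      worker gray
        worker→store: store black — skip
        worker→metrics: metrics black — skip
      worker black
      cdn gray
        cdn→metrics: metrics black — skip
        cdn→store: store black — skip
        ingest gray
          ingest→web: web black — skip
          auth gray
            auth→metrics: metrics black — skip
            auth→store: store black — skip
          auth black
          ingest→mailer: mailer is gray → back edge
Back edge closes the cycle mailer → search → billing → cdn → ingest → mailer; its vertices are {cdn, ingest, mailer, search, billing}.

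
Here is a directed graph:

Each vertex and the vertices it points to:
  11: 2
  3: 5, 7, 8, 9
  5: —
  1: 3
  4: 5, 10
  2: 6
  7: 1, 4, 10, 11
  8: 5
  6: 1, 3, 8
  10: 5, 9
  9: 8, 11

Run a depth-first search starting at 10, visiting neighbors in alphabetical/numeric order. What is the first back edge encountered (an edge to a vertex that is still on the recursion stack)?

7→1

DFS from 10 (visiting neighbors in alphabetical/numeric order); mark gray on enter, black on exit:
10 gray
  5 gray
  5 black
  9 gray
    8 gray
      8→5: 5 black — skip
    8 black
    11 gray
      2 gray
        6 gray
          1 gray
            3 gray
              3→5: 5 black — skip
              7 gray
                7→1: 1 is gray → back edge
First back edge: 7 → 1.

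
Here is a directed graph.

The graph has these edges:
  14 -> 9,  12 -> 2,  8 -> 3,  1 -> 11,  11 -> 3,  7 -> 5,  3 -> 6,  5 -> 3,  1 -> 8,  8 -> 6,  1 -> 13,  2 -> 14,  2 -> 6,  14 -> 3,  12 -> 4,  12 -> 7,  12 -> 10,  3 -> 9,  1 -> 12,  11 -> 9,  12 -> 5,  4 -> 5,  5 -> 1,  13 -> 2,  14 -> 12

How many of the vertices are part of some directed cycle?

8

A vertex is on a directed cycle iff it belongs to a strongly connected component of size ≥ 2 (or has a self-loop).
The vertices on cycles are {1, 2, 4, 5, 7, 12, 13, 14} — 8 in total.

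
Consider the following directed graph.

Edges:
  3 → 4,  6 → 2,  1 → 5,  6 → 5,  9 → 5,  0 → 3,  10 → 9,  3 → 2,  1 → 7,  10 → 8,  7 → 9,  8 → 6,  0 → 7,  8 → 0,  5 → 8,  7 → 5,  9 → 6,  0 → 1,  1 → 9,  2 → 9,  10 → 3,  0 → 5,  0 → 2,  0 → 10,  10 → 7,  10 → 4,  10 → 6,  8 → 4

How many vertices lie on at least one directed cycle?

10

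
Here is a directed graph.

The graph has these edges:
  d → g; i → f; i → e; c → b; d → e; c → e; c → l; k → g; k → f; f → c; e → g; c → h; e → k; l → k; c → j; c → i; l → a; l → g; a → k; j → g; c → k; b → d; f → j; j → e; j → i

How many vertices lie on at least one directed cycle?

10

A vertex is on a directed cycle iff it belongs to a strongly connected component of size ≥ 2 (or has a self-loop).
The vertices on cycles are {a, b, c, d, e, f, i, j, k, l} — 10 in total.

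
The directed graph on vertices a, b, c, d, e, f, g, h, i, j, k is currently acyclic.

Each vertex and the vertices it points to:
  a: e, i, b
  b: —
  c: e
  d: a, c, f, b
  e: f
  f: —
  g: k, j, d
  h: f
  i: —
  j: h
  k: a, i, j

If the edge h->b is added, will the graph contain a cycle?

Adding h→b creates a cycle iff b can already reach h.
Explore from b: no path reaches h. The graph stays acyclic.

No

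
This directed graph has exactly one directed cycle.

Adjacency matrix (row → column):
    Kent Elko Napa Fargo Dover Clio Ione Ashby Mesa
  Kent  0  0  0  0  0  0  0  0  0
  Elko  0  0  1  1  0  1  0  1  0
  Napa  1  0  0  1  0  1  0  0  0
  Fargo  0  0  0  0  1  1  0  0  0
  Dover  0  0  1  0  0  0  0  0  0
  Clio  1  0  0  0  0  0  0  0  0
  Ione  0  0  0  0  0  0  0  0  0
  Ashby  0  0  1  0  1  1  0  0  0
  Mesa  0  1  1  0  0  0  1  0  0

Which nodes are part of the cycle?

Napa, Dover, Fargo

DFS with gray/black marking from Fargo:
Fargo gray
  Clio gray
    Kent gray
    Kent black
  Clio black
  Dover gray
    Napa gray
      Napa→Fargo: Fargo is gray → back edge
Back edge closes the cycle Fargo → Dover → Napa → Fargo; its vertices are {Napa, Dover, Fargo}.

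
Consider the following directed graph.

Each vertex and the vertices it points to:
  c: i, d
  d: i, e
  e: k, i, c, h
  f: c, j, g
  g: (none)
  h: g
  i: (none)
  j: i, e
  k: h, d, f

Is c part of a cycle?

c is on a cycle iff c can reach itself via ≥1 edge.
c → d → e → c — yes.

Yes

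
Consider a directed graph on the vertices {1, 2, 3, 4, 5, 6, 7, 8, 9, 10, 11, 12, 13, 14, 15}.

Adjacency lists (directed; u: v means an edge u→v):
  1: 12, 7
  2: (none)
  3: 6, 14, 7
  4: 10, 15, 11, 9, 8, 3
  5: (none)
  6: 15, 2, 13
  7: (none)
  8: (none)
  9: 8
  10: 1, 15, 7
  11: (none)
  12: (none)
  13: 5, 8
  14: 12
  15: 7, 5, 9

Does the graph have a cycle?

DFS with white/gray/black marking, starting from 8:
8 gray
8 black
1 gray
  12 gray
  12 black
  7 gray
  7 black
1 black
2 gray
2 black
3 gray
  6 gray
    15 gray
      15→7: 7 black — skip
      5 gray
      5 black
      9 gray
        9→8: 8 black — skip
      9 black
    15 black
    6→2: 2 black — skip
    13 gray
      13→5: 5 black — skip
      13→8: 8 black — skip
    13 black
  6 black
  14 gray
    14→12: 12 black — skip
  14 black
  3→7: 7 black — skip
3 black
4 gray
  10 gray
    10→1: 1 black — skip
    10→15: 15 black — skip
    10→7: 7 black — skip
  10 black
  4→15: 15 black — skip
  11 gray
  11 black
  4→9: 9 black — skip
  4→8: 8 black — skip
  4→3: 3 black — skip
4 black
Every edge goes to a white or black vertex — no back edge, so the graph is acyclic.

No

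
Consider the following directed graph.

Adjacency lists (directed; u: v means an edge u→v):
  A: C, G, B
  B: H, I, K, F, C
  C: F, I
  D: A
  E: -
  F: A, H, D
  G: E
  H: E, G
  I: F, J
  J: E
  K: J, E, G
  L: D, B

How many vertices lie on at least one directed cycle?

A vertex is on a directed cycle iff it belongs to a strongly connected component of size ≥ 2 (or has a self-loop).
The vertices on cycles are {A, B, C, D, F, I} — 6 in total.

6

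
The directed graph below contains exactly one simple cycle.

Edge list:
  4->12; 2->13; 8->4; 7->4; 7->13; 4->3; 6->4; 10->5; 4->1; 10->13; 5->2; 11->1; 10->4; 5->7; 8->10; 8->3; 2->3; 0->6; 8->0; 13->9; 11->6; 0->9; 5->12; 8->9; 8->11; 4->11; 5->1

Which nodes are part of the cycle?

4, 6, 11

DFS with gray/black marking from 4:
4 gray
  11 gray
    6 gray
      6→4: 4 is gray → back edge
Back edge closes the cycle 4 → 11 → 6 → 4; its vertices are {4, 6, 11}.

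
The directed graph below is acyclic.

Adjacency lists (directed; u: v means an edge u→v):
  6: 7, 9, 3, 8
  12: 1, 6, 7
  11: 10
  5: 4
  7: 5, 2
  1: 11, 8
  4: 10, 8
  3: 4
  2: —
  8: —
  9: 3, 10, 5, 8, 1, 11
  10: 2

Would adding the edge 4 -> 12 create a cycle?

Yes

Adding 4→12 creates a cycle iff 12 can already reach 4.
Path from 12: 12 → 6 → 3 → 4.
So 12 → … → 4 → 12 is a cycle.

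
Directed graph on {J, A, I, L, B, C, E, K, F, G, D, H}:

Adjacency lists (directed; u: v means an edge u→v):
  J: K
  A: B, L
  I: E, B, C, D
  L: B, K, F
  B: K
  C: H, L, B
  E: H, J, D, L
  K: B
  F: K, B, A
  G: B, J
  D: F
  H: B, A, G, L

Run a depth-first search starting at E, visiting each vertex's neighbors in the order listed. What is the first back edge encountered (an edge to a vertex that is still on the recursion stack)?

DFS from E (visiting each vertex's neighbors in the order listed); mark gray on enter, black on exit:
E gray
  H gray
    B gray
      K gray
        K→B: B is gray → back edge
First back edge: K → B.

K→B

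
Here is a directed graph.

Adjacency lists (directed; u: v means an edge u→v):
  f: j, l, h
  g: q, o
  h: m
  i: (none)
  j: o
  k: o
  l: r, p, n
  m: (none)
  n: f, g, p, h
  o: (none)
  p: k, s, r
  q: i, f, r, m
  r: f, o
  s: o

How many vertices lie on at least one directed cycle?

A vertex is on a directed cycle iff it belongs to a strongly connected component of size ≥ 2 (or has a self-loop).
The vertices on cycles are {f, g, l, n, p, q, r} — 7 in total.

7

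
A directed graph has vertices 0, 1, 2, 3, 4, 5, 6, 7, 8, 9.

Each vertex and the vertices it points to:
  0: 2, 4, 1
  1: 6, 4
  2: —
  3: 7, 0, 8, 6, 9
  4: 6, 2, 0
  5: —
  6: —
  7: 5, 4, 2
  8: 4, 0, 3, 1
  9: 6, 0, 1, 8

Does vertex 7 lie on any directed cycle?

7 lies on a cycle iff there is a path from 7 back to itself.
Exploring from 7, it never reaches itself; equivalently, its strongly connected component is a singleton.

No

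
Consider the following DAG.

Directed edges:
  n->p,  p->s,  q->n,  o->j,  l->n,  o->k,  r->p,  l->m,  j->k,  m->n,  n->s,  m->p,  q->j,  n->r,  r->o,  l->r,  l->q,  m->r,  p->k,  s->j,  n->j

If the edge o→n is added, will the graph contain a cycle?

Adding o→n creates a cycle iff n can already reach o.
Path from n: n → r → o.
So n → … → o → n is a cycle.

Yes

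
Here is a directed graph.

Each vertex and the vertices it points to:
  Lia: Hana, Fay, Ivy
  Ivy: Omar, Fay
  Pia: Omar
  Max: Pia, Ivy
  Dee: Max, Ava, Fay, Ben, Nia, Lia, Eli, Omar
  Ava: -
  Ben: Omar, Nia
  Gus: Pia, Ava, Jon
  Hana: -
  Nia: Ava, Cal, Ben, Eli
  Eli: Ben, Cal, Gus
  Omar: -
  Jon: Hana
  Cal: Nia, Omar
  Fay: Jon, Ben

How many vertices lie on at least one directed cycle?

4

A vertex is on a directed cycle iff it belongs to a strongly connected component of size ≥ 2 (or has a self-loop).
The vertices on cycles are {Ben, Cal, Eli, Nia} — 4 in total.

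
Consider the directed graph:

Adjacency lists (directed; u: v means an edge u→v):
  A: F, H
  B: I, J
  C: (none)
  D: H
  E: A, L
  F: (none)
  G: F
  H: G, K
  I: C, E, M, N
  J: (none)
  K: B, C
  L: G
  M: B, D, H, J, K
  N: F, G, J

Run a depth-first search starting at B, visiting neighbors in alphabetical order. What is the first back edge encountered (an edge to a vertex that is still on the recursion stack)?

K→B

DFS from B (visiting neighbors in alphabetical order); mark gray on enter, black on exit:
B gray
  I gray
    C gray
    C black
    E gray
      A gray
        F gray
        F black
        H gray
          G gray
            G→F: F black — skip
          G black
          K gray
            K→B: B is gray → back edge
First back edge: K → B.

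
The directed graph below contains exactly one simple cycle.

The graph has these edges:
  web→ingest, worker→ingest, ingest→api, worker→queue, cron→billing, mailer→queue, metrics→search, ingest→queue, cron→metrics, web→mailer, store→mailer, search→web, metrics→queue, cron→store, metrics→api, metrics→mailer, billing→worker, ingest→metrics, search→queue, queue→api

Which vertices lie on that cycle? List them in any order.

DFS with gray/black marking from metrics:
metrics gray
  queue gray
    api gray
    api black
  queue black
  mailer gray
    mailer→queue: queue black — skip
  mailer black
  search gray
    web gray
      web→mailer: mailer black — skip
      ingest gray
        ingest→metrics: metrics is gray → back edge
Back edge closes the cycle metrics → search → web → ingest → metrics; its vertices are {web, ingest, search, metrics}.

web, ingest, search, metrics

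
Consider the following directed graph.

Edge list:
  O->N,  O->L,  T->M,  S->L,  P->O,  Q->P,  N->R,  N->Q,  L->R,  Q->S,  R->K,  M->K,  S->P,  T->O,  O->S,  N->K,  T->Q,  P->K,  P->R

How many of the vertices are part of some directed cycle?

A vertex is on a directed cycle iff it belongs to a strongly connected component of size ≥ 2 (or has a self-loop).
The vertices on cycles are {N, O, P, Q, S} — 5 in total.

5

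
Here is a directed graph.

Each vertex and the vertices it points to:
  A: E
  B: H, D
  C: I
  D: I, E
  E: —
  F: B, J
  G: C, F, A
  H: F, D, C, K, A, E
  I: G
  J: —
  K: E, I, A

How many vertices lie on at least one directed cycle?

8

A vertex is on a directed cycle iff it belongs to a strongly connected component of size ≥ 2 (or has a self-loop).
The vertices on cycles are {B, C, D, F, G, H, I, K} — 8 in total.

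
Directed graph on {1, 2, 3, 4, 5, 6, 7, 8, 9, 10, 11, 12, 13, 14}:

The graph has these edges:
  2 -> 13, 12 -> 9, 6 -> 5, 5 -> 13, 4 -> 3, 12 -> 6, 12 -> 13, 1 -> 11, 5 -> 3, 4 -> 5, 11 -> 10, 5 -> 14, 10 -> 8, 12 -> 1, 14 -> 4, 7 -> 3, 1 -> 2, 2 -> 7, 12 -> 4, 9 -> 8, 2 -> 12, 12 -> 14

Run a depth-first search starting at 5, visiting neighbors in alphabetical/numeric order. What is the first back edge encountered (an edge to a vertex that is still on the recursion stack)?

4→5

DFS from 5 (visiting neighbors in alphabetical/numeric order); mark gray on enter, black on exit:
5 gray
  3 gray
  3 black
  13 gray
  13 black
  14 gray
    4 gray
      4→3: 3 black — skip
      4→5: 5 is gray → back edge
First back edge: 4 → 5.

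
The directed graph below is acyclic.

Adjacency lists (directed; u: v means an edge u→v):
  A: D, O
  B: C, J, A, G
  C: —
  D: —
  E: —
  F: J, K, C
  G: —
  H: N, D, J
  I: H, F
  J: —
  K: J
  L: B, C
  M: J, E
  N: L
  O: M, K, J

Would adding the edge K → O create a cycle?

Adding K→O creates a cycle iff O can already reach K.
Path from O: O → K.
So O → … → K → O is a cycle.

Yes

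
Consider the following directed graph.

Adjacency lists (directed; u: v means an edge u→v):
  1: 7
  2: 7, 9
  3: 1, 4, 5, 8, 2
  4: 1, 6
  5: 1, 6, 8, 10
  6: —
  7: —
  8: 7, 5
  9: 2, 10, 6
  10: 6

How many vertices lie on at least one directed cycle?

A vertex is on a directed cycle iff it belongs to a strongly connected component of size ≥ 2 (or has a self-loop).
The vertices on cycles are {2, 5, 8, 9} — 4 in total.

4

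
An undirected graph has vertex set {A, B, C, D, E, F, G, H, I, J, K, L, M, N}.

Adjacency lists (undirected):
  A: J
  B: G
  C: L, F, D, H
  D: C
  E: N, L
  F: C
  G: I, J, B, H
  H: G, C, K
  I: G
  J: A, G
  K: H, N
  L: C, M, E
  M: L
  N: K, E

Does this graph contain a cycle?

Yes

DFS, tracking each vertex's parent; an edge to a visited non-parent vertex closes a cycle.
Start from C:
visit C (parent –)
  visit L (parent C)
    L–C: parent, skip
    visit M (parent L)
      M–L: parent, skip
    visit E (parent L)
      visit N (parent E)
        visit K (parent N)
          visit H (parent K)
            visit G (parent H)
              visit I (parent G)
                I–G: parent, skip
              visit J (parent G)
                visit A (parent J)
                  A–J: parent, skip
                J–G: parent, skip
              visit B (parent G)
                B–G: parent, skip
              G–H: parent, skip
            H–C: C visited and ≠ parent → cycle
Cycle: C – L – E – N – K – H – C.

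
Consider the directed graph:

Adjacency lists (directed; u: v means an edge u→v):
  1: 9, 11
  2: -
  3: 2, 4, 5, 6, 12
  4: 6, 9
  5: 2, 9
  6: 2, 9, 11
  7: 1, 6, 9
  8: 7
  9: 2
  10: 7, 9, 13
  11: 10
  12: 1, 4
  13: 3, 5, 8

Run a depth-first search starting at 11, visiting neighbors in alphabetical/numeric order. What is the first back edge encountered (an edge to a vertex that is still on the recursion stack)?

1→11

DFS from 11 (visiting neighbors in alphabetical/numeric order); mark gray on enter, black on exit:
11 gray
  10 gray
    7 gray
      1 gray
        9 gray
          2 gray
          2 black
        9 black
        1→11: 11 is gray → back edge
First back edge: 1 → 11.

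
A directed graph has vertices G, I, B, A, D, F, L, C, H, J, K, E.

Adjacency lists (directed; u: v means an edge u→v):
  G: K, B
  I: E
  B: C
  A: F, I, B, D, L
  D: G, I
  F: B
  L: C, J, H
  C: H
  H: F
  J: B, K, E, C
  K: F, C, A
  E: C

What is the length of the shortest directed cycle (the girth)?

4

For each vertex v, BFS finds the shortest path from v back to v.
The shortest such closed walk is A → D → G → K → A, length 4.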